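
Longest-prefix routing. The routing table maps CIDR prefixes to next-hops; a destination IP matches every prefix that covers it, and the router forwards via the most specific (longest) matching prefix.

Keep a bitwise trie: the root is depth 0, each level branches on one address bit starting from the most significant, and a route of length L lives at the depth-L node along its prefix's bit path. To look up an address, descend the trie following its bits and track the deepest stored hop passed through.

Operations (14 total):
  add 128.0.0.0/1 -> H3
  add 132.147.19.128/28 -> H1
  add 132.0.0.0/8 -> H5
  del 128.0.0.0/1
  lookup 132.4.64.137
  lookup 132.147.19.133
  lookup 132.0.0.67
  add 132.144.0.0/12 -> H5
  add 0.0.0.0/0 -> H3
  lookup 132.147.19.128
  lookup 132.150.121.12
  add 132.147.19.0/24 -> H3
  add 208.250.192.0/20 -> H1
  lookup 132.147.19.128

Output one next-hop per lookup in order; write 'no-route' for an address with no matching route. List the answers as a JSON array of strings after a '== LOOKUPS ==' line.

Trace:
  + 128.0.0.0/1 (H3) depth=1
  + 132.147.19.128/28 (H1) depth=28
  + 132.0.0.0/8 (H5) depth=8
  - 128.0.0.0/1 clear@1
  lookup 132.4.64.137: bits 10000100 walk d0:-→d1:-→d2:-→d3:-→d4:-→d5:-→d6:-→d7:-→d8:H5 -> H5
  lookup 132.147.19.133: bits 1000010010010011000100111000 walk d0:-→d1:-→d2:-→d3:-→d4:-→d5:-→d6:-→d7:-→d8:H5→d9:-→d10:-→d11:-→d12:-→d13:-→d14:-→d15:-→d16:-→d17:-→d18:-→d19:-→d20:-→d21:-→d22:-→d23:-→d24:-→d25:-→d26:-→d27:-→d28:H1 -> H1
  lookup 132.0.0.67: bits 10000100 walk d0:-→d1:-→d2:-→d3:-→d4:-→d5:-→d6:-→d7:-→d8:H5 -> H5
  + 132.144.0.0/12 (H5) depth=12
  + 0.0.0.0/0 (H3) depth=0
  lookup 132.147.19.128: bits 1000010010010011000100111000 walk d0:H3→d1:-→d2:-→d3:-→d4:-→d5:-→d6:-→d7:-→d8:H5→d9:-→d10:-→d11:-→d12:H5→d13:-→d14:-→d15:-→d16:-→d17:-→d18:-→d19:-→d20:-→d21:-→d22:-→d23:-→d24:-→d25:-→d26:-→d27:-→d28:H1 -> H1
  lookup 132.150.121.12: bits 1000010010010 walk d0:H3→d1:-→d2:-→d3:-→d4:-→d5:-→d6:-→d7:-→d8:H5→d9:-→d10:-→d11:-→d12:H5→d13:- -> H5
  + 132.147.19.0/24 (H3) depth=24
  + 208.250.192.0/20 (H1) depth=20
  lookup 132.147.19.128: bits 1000010010010011000100111000 walk d0:H3→d1:-→d2:-→d3:-→d4:-→d5:-→d6:-→d7:-→d8:H5→d9:-→d10:-→d11:-→d12:H5→d13:-→d14:-→d15:-→d16:-→d17:-→d18:-→d19:-→d20:-→d21:-→d22:-→d23:-→d24:H3→d25:-→d26:-→d27:-→d28:H1 -> H1

== LOOKUPS ==
["H5","H1","H5","H1","H5","H1"]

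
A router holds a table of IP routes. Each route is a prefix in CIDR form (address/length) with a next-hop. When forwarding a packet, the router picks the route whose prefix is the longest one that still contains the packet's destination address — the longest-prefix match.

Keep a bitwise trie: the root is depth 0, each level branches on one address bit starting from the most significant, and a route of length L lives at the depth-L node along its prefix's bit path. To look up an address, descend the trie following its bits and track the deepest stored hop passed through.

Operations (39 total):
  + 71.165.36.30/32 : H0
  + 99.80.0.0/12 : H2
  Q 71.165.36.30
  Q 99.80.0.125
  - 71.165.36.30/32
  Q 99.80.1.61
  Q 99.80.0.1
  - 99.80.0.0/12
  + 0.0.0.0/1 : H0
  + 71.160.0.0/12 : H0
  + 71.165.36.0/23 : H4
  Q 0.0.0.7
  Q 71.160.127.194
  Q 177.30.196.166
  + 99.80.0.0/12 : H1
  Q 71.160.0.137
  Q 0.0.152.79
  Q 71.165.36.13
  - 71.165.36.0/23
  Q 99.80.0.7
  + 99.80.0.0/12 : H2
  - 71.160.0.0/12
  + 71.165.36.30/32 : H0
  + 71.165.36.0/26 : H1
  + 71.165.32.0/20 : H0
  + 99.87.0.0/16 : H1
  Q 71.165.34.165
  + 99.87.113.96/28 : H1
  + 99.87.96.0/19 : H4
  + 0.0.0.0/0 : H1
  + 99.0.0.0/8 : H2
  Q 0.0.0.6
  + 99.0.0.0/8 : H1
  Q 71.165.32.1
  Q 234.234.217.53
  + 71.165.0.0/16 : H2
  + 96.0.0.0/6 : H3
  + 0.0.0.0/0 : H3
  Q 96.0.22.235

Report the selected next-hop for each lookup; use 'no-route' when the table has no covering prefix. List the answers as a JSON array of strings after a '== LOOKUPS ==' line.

Trace:
  + 71.165.36.30/32 (H0) depth=32
  + 99.80.0.0/12 (H2) depth=12
  ? 71.165.36.30  path d0:-→d1:-→d2:-→d3:-→d4:-→d5:-→d6:-→d7:-→d8:-→d9:-→d10:-→d11:-→d12:-→d13:-→d14:-→d15:-→d16:-→d17:-→d18:-→d19:-→d20:-→d21:-→d22:-→d23:-→d24:-→d25:-→d26:-→d27:-→d28:-→d29:-→d30:-→d31:-→d32:H0  best=H0
  ? 99.80.0.125  path d0:-→d1:-→d2:-→d3:-→d4:-→d5:-→d6:-→d7:-→d8:-→d9:-→d10:-→d11:-→d12:H2  best=H2
  - 71.165.36.30/32 clear@32
  ? 99.80.1.61  path d0:-→d1:-→d2:-→d3:-→d4:-→d5:-→d6:-→d7:-→d8:-→d9:-→d10:-→d11:-→d12:H2  best=H2
  ? 99.80.0.1  path d0:-→d1:-→d2:-→d3:-→d4:-→d5:-→d6:-→d7:-→d8:-→d9:-→d10:-→d11:-→d12:H2  best=H2
  - 99.80.0.0/12 clear@12
  + 0.0.0.0/1 (H0) depth=1
  + 71.160.0.0/12 (H0) depth=12
  + 71.165.36.0/23 (H4) depth=23
  ? 0.0.0.7  path d0:-→d1:H0  best=H0
  ? 71.160.127.194  path d0:-→d1:H0→d2:-→d3:-→d4:-→d5:-→d6:-→d7:-→d8:-→d9:-→d10:-→d11:-→d12:H0→d13:-  best=H0
  ? 177.30.196.166  path d0:-  best=no-route
  + 99.80.0.0/12 (H1) depth=12
  ? 71.160.0.137  path d0:-→d1:H0→d2:-→d3:-→d4:-→d5:-→d6:-→d7:-→d8:-→d9:-→d10:-→d11:-→d12:H0→d13:-  best=H0
  ? 0.0.152.79  path d0:-→d1:H0  best=H0
  ? 71.165.36.13  path d0:-→d1:H0→d2:-→d3:-→d4:-→d5:-→d6:-→d7:-→d8:-→d9:-→d10:-→d11:-→d12:H0→d13:-→d14:-→d15:-→d16:-→d17:-→d18:-→d19:-→d20:-→d21:-→d22:-→d23:H4→d24:-→d25:-→d26:-→d27:-  best=H4
  - 71.165.36.0/23 clear@23
  ? 99.80.0.7  path d0:-→d1:H0→d2:-→d3:-→d4:-→d5:-→d6:-→d7:-→d8:-→d9:-→d10:-→d11:-→d12:H1  best=H1
  + 99.80.0.0/12 (H2) depth=12
  - 71.160.0.0/12 clear@12
  + 71.165.36.30/32 (H0) depth=32
  + 71.165.36.0/26 (H1) depth=26
  + 71.165.32.0/20 (H0) depth=20
  + 99.87.0.0/16 (H1) depth=16
  ? 71.165.34.165  path d0:-→d1:H0→d2:-→d3:-→d4:-→d5:-→d6:-→d7:-→d8:-→d9:-→d10:-→d11:-→d12:-→d13:-→d14:-→d15:-→d16:-→d17:-→d18:-→d19:-→d20:H0→d21:-  best=H0
  + 99.87.113.96/28 (H1) depth=28
  + 99.87.96.0/19 (H4) depth=19
  + 0.0.0.0/0 (H1) depth=0
  + 99.0.0.0/8 (H2) depth=8
  ? 0.0.0.6  path d0:H1→d1:H0  best=H0
  + 99.0.0.0/8 (H1) depth=8
  ? 71.165.32.1  path d0:H1→d1:H0→d2:-→d3:-→d4:-→d5:-→d6:-→d7:-→d8:-→d9:-→d10:-→d11:-→d12:-→d13:-→d14:-→d15:-→d16:-→d17:-→d18:-→d19:-→d20:H0→d21:-  best=H0
  ? 234.234.217.53  path d0:H1  best=H1
  + 71.165.0.0/16 (H2) depth=16
  + 96.0.0.0/6 (H3) depth=6
  + 0.0.0.0/0 (H3) depth=0
  ? 96.0.22.235  path d0:H3→d1:H0→d2:-→d3:-→d4:-→d5:-→d6:H3  best=H3

== LOOKUPS ==
["H0","H2","H2","H2","H0","H0","no-route","H0","H0","H4","H1","H0","H0","H0","H1","H3"]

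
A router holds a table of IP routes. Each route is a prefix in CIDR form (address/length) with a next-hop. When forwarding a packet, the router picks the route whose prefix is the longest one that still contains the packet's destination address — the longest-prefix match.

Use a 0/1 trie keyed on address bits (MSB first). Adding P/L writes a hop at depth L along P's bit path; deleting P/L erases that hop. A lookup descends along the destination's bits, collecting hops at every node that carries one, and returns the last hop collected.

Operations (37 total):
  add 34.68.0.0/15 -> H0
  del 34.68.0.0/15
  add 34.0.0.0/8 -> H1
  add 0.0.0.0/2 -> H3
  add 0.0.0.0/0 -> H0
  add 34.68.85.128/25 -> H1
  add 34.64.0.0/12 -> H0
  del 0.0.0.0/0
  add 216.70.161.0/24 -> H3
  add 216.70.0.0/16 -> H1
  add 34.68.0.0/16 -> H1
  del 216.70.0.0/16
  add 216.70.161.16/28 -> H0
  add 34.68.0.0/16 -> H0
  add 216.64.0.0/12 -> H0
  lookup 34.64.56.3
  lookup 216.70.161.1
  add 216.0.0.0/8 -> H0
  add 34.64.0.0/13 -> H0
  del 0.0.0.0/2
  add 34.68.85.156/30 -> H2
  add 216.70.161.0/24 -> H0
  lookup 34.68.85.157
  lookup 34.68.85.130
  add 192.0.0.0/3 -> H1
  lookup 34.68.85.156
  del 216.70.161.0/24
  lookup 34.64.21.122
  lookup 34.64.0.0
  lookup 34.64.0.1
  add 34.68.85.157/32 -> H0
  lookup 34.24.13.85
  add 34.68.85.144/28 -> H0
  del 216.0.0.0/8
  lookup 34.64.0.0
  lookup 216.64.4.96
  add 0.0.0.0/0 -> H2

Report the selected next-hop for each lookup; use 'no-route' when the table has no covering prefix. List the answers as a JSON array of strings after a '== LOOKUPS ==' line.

Apply in order:
  add 34.68.0.0/15 -> H0 at depth 15
  del 34.68.0.0/15 (clear depth 15)
  add 34.0.0.0/8 -> H1 at depth 8
  add 0.0.0.0/2 -> H3 at depth 2
  add 0.0.0.0/0 -> H0 at depth 0
  add 34.68.85.128/25 -> H1 at depth 25
  add 34.64.0.0/12 -> H0 at depth 12
  del 0.0.0.0/0 (clear depth 0)
  add 216.70.161.0/24 -> H3 at depth 24
  add 216.70.0.0/16 -> H1 at depth 16
  add 34.68.0.0/16 -> H1 at depth 16
  del 216.70.0.0/16 (clear depth 16)
  add 216.70.161.16/28 -> H0 at depth 28
  add 34.68.0.0/16 -> H0 at depth 16
  add 216.64.0.0/12 -> H0 at depth 12
  ? 34.64.56.3  path d0:-→d1:-→d2:H3→d3:-→d4:-→d5:-→d6:-→d7:-→d8:H1→d9:-→d10:-→d11:-→d12:H0→d13:-  best=H0
  ? 216.70.161.1  path d0:-→d1:-→d2:-→d3:-→d4:-→d5:-→d6:-→d7:-→d8:-→d9:-→d10:-→d11:-→d12:H0→d13:-→d14:-→d15:-→d16:-→d17:-→d18:-→d19:-→d20:-→d21:-→d22:-→d23:-→d24:H3→d25:-→d26:-→d27:-  best=H3
  add 216.0.0.0/8 -> H0 at depth 8
  add 34.64.0.0/13 -> H0 at depth 13
  del 0.0.0.0/2 (clear depth 2)
  add 34.68.85.156/30 -> H2 at depth 30
  add 216.70.161.0/24 -> H0 at depth 24
  ? 34.68.85.157  path d0:-→d1:-→d2:-→d3:-→d4:-→d5:-→d6:-→d7:-→d8:H1→d9:-→d10:-→d11:-→d12:H0→d13:H0→d14:-→d15:-→d16:H0→d17:-→d18:-→d19:-→d20:-→d21:-→d22:-→d23:-→d24:-→d25:H1→d26:-→d27:-→d28:-→d29:-→d30:H2  best=H2
  ? 34.68.85.130  path d0:-→d1:-→d2:-→d3:-→d4:-→d5:-→d6:-→d7:-→d8:H1→d9:-→d10:-→d11:-→d12:H0→d13:H0→d14:-→d15:-→d16:H0→d17:-→d18:-→d19:-→d20:-→d21:-→d22:-→d23:-→d24:-→d25:H1→d26:-→d27:-  best=H1
  add 192.0.0.0/3 -> H1 at depth 3
  ? 34.68.85.156  path d0:-→d1:-→d2:-→d3:-→d4:-→d5:-→d6:-→d7:-→d8:H1→d9:-→d10:-→d11:-→d12:H0→d13:H0→d14:-→d15:-→d16:H0→d17:-→d18:-→d19:-→d20:-→d21:-→d22:-→d23:-→d24:-→d25:H1→d26:-→d27:-→d28:-→d29:-→d30:H2  best=H2
  del 216.70.161.0/24 (clear depth 24)
  ? 34.64.21.122  path d0:-→d1:-→d2:-→d3:-→d4:-→d5:-→d6:-→d7:-→d8:H1→d9:-→d10:-→d11:-→d12:H0→d13:H0  best=H0
  ? 34.64.0.0  path d0:-→d1:-→d2:-→d3:-→d4:-→d5:-→d6:-→d7:-→d8:H1→d9:-→d10:-→d11:-→d12:H0→d13:H0  best=H0
  ? 34.64.0.1  path d0:-→d1:-→d2:-→d3:-→d4:-→d5:-→d6:-→d7:-→d8:H1→d9:-→d10:-→d11:-→d12:H0→d13:H0  best=H0
  add 34.68.85.157/32 -> H0 at depth 32
  ? 34.24.13.85  path d0:-→d1:-→d2:-→d3:-→d4:-→d5:-→d6:-→d7:-→d8:H1→d9:-  best=H1
  add 34.68.85.144/28 -> H0 at depth 28
  del 216.0.0.0/8 (clear depth 8)
  ? 34.64.0.0  path d0:-→d1:-→d2:-→d3:-→d4:-→d5:-→d6:-→d7:-→d8:H1→d9:-→d10:-→d11:-→d12:H0→d13:H0  best=H0
  ? 216.64.4.96  path d0:-→d1:-→d2:-→d3:H1→d4:-→d5:-→d6:-→d7:-→d8:-→d9:-→d10:-→d11:-→d12:H0→d13:-  best=H0
  add 0.0.0.0/0 -> H2 at depth 0

== LOOKUPS ==
["H0","H3","H2","H1","H2","H0","H0","H0","H1","H0","H0"]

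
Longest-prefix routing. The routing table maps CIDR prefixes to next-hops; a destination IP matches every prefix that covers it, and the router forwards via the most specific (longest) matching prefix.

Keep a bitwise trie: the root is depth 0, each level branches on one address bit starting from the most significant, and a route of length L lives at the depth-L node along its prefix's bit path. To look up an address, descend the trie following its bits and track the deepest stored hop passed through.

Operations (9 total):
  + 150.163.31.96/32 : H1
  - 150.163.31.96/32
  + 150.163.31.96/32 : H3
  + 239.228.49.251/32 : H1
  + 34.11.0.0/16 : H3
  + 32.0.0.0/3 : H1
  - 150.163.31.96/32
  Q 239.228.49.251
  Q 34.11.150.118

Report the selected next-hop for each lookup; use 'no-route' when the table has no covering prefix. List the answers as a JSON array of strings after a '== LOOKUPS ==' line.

Trace:
  + 150.163.31.96/32 (H1) depth=32
  - 150.163.31.96/32 clear@32
  + 150.163.31.96/32 (H3) depth=32
  + 239.228.49.251/32 (H1) depth=32
  + 34.11.0.0/16 (H3) depth=16
  + 32.0.0.0/3 (H1) depth=3
  - 150.163.31.96/32 clear@32
  ? 239.228.49.251  path d0:-→d1:-→d2:-→d3:-→d4:-→d5:-→d6:-→d7:-→d8:-→d9:-→d10:-→d11:-→d12:-→d13:-→d14:-→d15:-→d16:-→d17:-→d18:-→d19:-→d20:-→d21:-→d22:-→d23:-→d24:-→d25:-→d26:-→d27:-→d28:-→d29:-→d30:-→d31:-→d32:H1  best=H1
  ? 34.11.150.118  path d0:-→d1:-→d2:-→d3:H1→d4:-→d5:-→d6:-→d7:-→d8:-→d9:-→d10:-→d11:-→d12:-→d13:-→d14:-→d15:-→d16:H3  best=H3

== LOOKUPS ==
["H1","H3"]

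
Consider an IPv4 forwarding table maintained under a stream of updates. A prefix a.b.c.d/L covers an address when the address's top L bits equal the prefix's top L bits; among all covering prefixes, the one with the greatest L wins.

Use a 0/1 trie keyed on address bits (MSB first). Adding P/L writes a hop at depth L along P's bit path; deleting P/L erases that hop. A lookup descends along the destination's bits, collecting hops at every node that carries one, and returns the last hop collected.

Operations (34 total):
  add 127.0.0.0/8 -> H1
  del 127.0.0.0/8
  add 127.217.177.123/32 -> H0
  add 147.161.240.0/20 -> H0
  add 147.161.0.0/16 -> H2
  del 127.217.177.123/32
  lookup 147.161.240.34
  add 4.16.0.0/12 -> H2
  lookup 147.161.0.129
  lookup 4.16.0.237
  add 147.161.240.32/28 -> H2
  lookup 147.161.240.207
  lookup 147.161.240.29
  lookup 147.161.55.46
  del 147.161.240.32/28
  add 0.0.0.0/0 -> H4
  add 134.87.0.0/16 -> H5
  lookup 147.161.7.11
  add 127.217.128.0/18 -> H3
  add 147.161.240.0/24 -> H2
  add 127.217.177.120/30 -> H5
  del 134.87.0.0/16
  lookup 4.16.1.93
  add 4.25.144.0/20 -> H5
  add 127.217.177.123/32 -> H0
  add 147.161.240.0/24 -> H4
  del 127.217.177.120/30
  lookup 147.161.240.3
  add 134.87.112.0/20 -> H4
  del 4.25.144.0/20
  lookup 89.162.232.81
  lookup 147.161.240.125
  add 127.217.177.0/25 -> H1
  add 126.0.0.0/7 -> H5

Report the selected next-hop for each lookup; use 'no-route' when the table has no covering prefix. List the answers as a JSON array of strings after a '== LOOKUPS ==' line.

Process each operation:
  add 127.0.0.0/8 -> H1 at depth 8
  del 127.0.0.0/8 (clear depth 8)
  add 127.217.177.123/32 -> H0 at depth 32
  add 147.161.240.0/20 -> H0 at depth 20
  add 147.161.0.0/16 -> H2 at depth 16
  del 127.217.177.123/32 (clear depth 32)
  Q 147.161.240.34: descend 10010011101000011111 ; hops seen [H2,H0] ; pick H0
  add 4.16.0.0/12 -> H2 at depth 12
  Q 147.161.0.129: descend 1001001110100001 ; hops seen [H2] ; pick H2
  Q 4.16.0.237: descend 000001000001 ; hops seen [H2] ; pick H2
  add 147.161.240.32/28 -> H2 at depth 28
  Q 147.161.240.207: descend 100100111010000111110000 ; hops seen [H2,H0] ; pick H0
  Q 147.161.240.29: descend 10010011101000011111000000 ; hops seen [H2,H0] ; pick H0
  Q 147.161.55.46: descend 1001001110100001 ; hops seen [H2] ; pick H2
  del 147.161.240.32/28 (clear depth 28)
  add 0.0.0.0/0 -> H4 at depth 0
  add 134.87.0.0/16 -> H5 at depth 16
  Q 147.161.7.11: descend 1001001110100001 ; hops seen [H4,H2] ; pick H2
  add 127.217.128.0/18 -> H3 at depth 18
  add 147.161.240.0/24 -> H2 at depth 24
  add 127.217.177.120/30 -> H5 at depth 30
  del 134.87.0.0/16 (clear depth 16)
  Q 4.16.1.93: descend 000001000001 ; hops seen [H4,H2] ; pick H2
  add 4.25.144.0/20 -> H5 at depth 20
  add 127.217.177.123/32 -> H0 at depth 32
  add 147.161.240.0/24 -> H4 at depth 24
  del 127.217.177.120/30 (clear depth 30)
  Q 147.161.240.3: descend 10010011101000011111000000 ; hops seen [H4,H2,H0,H4] ; pick H4
  add 134.87.112.0/20 -> H4 at depth 20
  del 4.25.144.0/20 (clear depth 20)
  Q 89.162.232.81: descend 01 ; hops seen [H4] ; pick H4
  Q 147.161.240.125: descend 1001001110100001111100000 ; hops seen [H4,H2,H0,H4] ; pick H4
  add 127.217.177.0/25 -> H1 at depth 25
  add 126.0.0.0/7 -> H5 at depth 7

== LOOKUPS ==
["H0","H2","H2","H0","H0","H2","H2","H2","H4","H4","H4"]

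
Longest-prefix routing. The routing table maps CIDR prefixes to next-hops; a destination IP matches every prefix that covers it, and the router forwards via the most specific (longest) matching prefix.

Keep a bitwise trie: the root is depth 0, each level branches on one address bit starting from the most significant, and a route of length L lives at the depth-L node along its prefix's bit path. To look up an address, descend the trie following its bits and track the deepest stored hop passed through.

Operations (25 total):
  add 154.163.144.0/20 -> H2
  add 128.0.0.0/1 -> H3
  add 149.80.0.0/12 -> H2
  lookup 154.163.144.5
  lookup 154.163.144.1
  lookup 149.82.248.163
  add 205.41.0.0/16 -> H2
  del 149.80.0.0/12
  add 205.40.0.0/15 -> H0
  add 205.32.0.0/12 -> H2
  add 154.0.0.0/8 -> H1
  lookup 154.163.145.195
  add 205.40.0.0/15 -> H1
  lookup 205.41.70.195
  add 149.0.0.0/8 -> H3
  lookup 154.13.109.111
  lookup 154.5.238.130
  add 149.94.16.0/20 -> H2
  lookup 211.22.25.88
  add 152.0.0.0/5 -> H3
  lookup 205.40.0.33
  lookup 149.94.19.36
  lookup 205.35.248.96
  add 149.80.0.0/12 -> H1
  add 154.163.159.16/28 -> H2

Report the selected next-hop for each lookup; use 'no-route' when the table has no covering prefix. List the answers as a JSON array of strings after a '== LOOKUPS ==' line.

Process each operation:
  + 154.163.144.0/20 (H2) depth=20
  + 128.0.0.0/1 (H3) depth=1
  + 149.80.0.0/12 (H2) depth=12
  lookup 154.163.144.5: bits 10011010101000111001 walk d0:-→d1:H3→d2:-→d3:-→d4:-→d5:-→d6:-→d7:-→d8:-→d9:-→d10:-→d11:-→d12:-→d13:-→d14:-→d15:-→d16:-→d17:-→d18:-→d19:-→d20:H2 -> H2
  lookup 154.163.144.1: bits 10011010101000111001 walk d0:-→d1:H3→d2:-→d3:-→d4:-→d5:-→d6:-→d7:-→d8:-→d9:-→d10:-→d11:-→d12:-→d13:-→d14:-→d15:-→d16:-→d17:-→d18:-→d19:-→d20:H2 -> H2
  lookup 149.82.248.163: bits 100101010101 walk d0:-→d1:H3→d2:-→d3:-→d4:-→d5:-→d6:-→d7:-→d8:-→d9:-→d10:-→d11:-→d12:H2 -> H2
  + 205.41.0.0/16 (H2) depth=16
  del 149.80.0.0/12 (clear depth 12)
  + 205.40.0.0/15 (H0) depth=15
  + 205.32.0.0/12 (H2) depth=12
  + 154.0.0.0/8 (H1) depth=8
  lookup 154.163.145.195: bits 10011010101000111001 walk d0:-→d1:H3→d2:-→d3:-→d4:-→d5:-→d6:-→d7:-→d8:H1→d9:-→d10:-→d11:-→d12:-→d13:-→d14:-→d15:-→d16:-→d17:-→d18:-→d19:-→d20:H2 -> H2
  + 205.40.0.0/15 (H1) depth=15
  lookup 205.41.70.195: bits 1100110100101001 walk d0:-→d1:H3→d2:-→d3:-→d4:-→d5:-→d6:-→d7:-→d8:-→d9:-→d10:-→d11:-→d12:H2→d13:-→d14:-→d15:H1→d16:H2 -> H2
  + 149.0.0.0/8 (H3) depth=8
  lookup 154.13.109.111: bits 10011010 walk d0:-→d1:H3→d2:-→d3:-→d4:-→d5:-→d6:-→d7:-→d8:H1 -> H1
  lookup 154.5.238.130: bits 10011010 walk d0:-→d1:H3→d2:-→d3:-→d4:-→d5:-→d6:-→d7:-→d8:H1 -> H1
  + 149.94.16.0/20 (H2) depth=20
  lookup 211.22.25.88: bits 110 walk d0:-→d1:H3→d2:-→d3:- -> H3
  + 152.0.0.0/5 (H3) depth=5
  lookup 205.40.0.33: bits 110011010010100 walk d0:-→d1:H3→d2:-→d3:-→d4:-→d5:-→d6:-→d7:-→d8:-→d9:-→d10:-→d11:-→d12:H2→d13:-→d14:-→d15:H1 -> H1
  lookup 149.94.19.36: bits 10010101010111100001 walk d0:-→d1:H3→d2:-→d3:-→d4:-→d5:-→d6:-→d7:-→d8:H3→d9:-→d10:-→d11:-→d12:-→d13:-→d14:-→d15:-→d16:-→d17:-→d18:-→d19:-→d20:H2 -> H2
  lookup 205.35.248.96: bits 110011010010 walk d0:-→d1:H3→d2:-→d3:-→d4:-→d5:-→d6:-→d7:-→d8:-→d9:-→d10:-→d11:-→d12:H2 -> H2
  + 149.80.0.0/12 (H1) depth=12
  + 154.163.159.16/28 (H2) depth=28

== LOOKUPS ==
["H2","H2","H2","H2","H2","H1","H1","H3","H1","H2","H2"]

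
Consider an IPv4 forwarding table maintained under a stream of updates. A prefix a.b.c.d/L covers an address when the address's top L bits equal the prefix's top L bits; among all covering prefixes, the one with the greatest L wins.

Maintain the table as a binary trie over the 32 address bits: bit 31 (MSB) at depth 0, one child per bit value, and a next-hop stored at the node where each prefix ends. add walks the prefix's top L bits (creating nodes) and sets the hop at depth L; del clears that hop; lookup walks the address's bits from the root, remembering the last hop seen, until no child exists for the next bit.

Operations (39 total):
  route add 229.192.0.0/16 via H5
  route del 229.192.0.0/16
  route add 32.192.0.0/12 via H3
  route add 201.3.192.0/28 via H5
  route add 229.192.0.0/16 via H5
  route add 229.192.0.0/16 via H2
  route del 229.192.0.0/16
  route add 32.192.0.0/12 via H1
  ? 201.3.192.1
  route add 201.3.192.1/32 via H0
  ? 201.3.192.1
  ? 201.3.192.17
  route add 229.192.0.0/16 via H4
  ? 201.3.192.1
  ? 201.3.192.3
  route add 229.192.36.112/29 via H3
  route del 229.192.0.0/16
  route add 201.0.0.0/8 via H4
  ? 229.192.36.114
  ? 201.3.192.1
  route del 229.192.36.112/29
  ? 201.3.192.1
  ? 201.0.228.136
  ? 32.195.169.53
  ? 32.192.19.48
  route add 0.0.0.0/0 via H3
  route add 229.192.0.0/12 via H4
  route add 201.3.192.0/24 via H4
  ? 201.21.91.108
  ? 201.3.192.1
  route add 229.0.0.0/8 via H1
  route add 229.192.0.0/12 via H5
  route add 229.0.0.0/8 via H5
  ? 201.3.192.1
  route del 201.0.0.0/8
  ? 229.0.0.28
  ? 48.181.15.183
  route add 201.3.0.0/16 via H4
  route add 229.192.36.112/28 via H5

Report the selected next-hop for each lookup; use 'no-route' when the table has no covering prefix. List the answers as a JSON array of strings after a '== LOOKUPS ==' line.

Trace:
  + 229.192.0.0/16 (H5) depth=16
  - 229.192.0.0/16 clear@16
  + 32.192.0.0/12 (H3) depth=12
  + 201.3.192.0/28 (H5) depth=28
  + 229.192.0.0/16 (H5) depth=16
  + 229.192.0.0/16 (H2) depth=16
  - 229.192.0.0/16 clear@16
  + 32.192.0.0/12 (H1) depth=12
  ? 201.3.192.1  path d0:-→d1:-→d2:-→d3:-→d4:-→d5:-→d6:-→d7:-→d8:-→d9:-→d10:-→d11:-→d12:-→d13:-→d14:-→d15:-→d16:-→d17:-→d18:-→d19:-→d20:-→d21:-→d22:-→d23:-→d24:-→d25:-→d26:-→d27:-→d28:H5  best=H5
  + 201.3.192.1/32 (H0) depth=32
  ? 201.3.192.1  path d0:-→d1:-→d2:-→d3:-→d4:-→d5:-→d6:-→d7:-→d8:-→d9:-→d10:-→d11:-→d12:-→d13:-→d14:-→d15:-→d16:-→d17:-→d18:-→d19:-→d20:-→d21:-→d22:-→d23:-→d24:-→d25:-→d26:-→d27:-→d28:H5→d29:-→d30:-→d31:-→d32:H0  best=H0
  ? 201.3.192.17  path d0:-→d1:-→d2:-→d3:-→d4:-→d5:-→d6:-→d7:-→d8:-→d9:-→d10:-→d11:-→d12:-→d13:-→d14:-→d15:-→d16:-→d17:-→d18:-→d19:-→d20:-→d21:-→d22:-→d23:-→d24:-→d25:-→d26:-→d27:-  best=no-route
  + 229.192.0.0/16 (H4) depth=16
  ? 201.3.192.1  path d0:-→d1:-→d2:-→d3:-→d4:-→d5:-→d6:-→d7:-→d8:-→d9:-→d10:-→d11:-→d12:-→d13:-→d14:-→d15:-→d16:-→d17:-→d18:-→d19:-→d20:-→d21:-→d22:-→d23:-→d24:-→d25:-→d26:-→d27:-→d28:H5→d29:-→d30:-→d31:-→d32:H0  best=H0
  ? 201.3.192.3  path d0:-→d1:-→d2:-→d3:-→d4:-→d5:-→d6:-→d7:-→d8:-→d9:-→d10:-→d11:-→d12:-→d13:-→d14:-→d15:-→d16:-→d17:-→d18:-→d19:-→d20:-→d21:-→d22:-→d23:-→d24:-→d25:-→d26:-→d27:-→d28:H5→d29:-→d30:-  best=H5
  + 229.192.36.112/29 (H3) depth=29
  - 229.192.0.0/16 clear@16
  + 201.0.0.0/8 (H4) depth=8
  ? 229.192.36.114  path d0:-→d1:-→d2:-→d3:-→d4:-→d5:-→d6:-→d7:-→d8:-→d9:-→d10:-→d11:-→d12:-→d13:-→d14:-→d15:-→d16:-→d17:-→d18:-→d19:-→d20:-→d21:-→d22:-→d23:-→d24:-→d25:-→d26:-→d27:-→d28:-→d29:H3  best=H3
  ? 201.3.192.1  path d0:-→d1:-→d2:-→d3:-→d4:-→d5:-→d6:-→d7:-→d8:H4→d9:-→d10:-→d11:-→d12:-→d13:-→d14:-→d15:-→d16:-→d17:-→d18:-→d19:-→d20:-→d21:-→d22:-→d23:-→d24:-→d25:-→d26:-→d27:-→d28:H5→d29:-→d30:-→d31:-→d32:H0  best=H0
  - 229.192.36.112/29 clear@29
  ? 201.3.192.1  path d0:-→d1:-→d2:-→d3:-→d4:-→d5:-→d6:-→d7:-→d8:H4→d9:-→d10:-→d11:-→d12:-→d13:-→d14:-→d15:-→d16:-→d17:-→d18:-→d19:-→d20:-→d21:-→d22:-→d23:-→d24:-→d25:-→d26:-→d27:-→d28:H5→d29:-→d30:-→d31:-→d32:H0  best=H0
  ? 201.0.228.136  path d0:-→d1:-→d2:-→d3:-→d4:-→d5:-→d6:-→d7:-→d8:H4→d9:-→d10:-→d11:-→d12:-→d13:-→d14:-  best=H4
  ? 32.195.169.53  path d0:-→d1:-→d2:-→d3:-→d4:-→d5:-→d6:-→d7:-→d8:-→d9:-→d10:-→d11:-→d12:H1  best=H1
  ? 32.192.19.48  path d0:-→d1:-→d2:-→d3:-→d4:-→d5:-→d6:-→d7:-→d8:-→d9:-→d10:-→d11:-→d12:H1  best=H1
  + 0.0.0.0/0 (H3) depth=0
  + 229.192.0.0/12 (H4) depth=12
  + 201.3.192.0/24 (H4) depth=24
  ? 201.21.91.108  path d0:H3→d1:-→d2:-→d3:-→d4:-→d5:-→d6:-→d7:-→d8:H4→d9:-→d10:-→d11:-  best=H4
  ? 201.3.192.1  path d0:H3→d1:-→d2:-→d3:-→d4:-→d5:-→d6:-→d7:-→d8:H4→d9:-→d10:-→d11:-→d12:-→d13:-→d14:-→d15:-→d16:-→d17:-→d18:-→d19:-→d20:-→d21:-→d22:-→d23:-→d24:H4→d25:-→d26:-→d27:-→d28:H5→d29:-→d30:-→d31:-→d32:H0  best=H0
  + 229.0.0.0/8 (H1) depth=8
  + 229.192.0.0/12 (H5) depth=12
  + 229.0.0.0/8 (H5) depth=8
  ? 201.3.192.1  path d0:H3→d1:-→d2:-→d3:-→d4:-→d5:-→d6:-→d7:-→d8:H4→d9:-→d10:-→d11:-→d12:-→d13:-→d14:-→d15:-→d16:-→d17:-→d18:-→d19:-→d20:-→d21:-→d22:-→d23:-→d24:H4→d25:-→d26:-→d27:-→d28:H5→d29:-→d30:-→d31:-→d32:H0  best=H0
  - 201.0.0.0/8 clear@8
  ? 229.0.0.28  path d0:H3→d1:-→d2:-→d3:-→d4:-→d5:-→d6:-→d7:-→d8:H5  best=H5
  ? 48.181.15.183  path d0:H3→d1:-→d2:-→d3:-  best=H3
  + 201.3.0.0/16 (H4) depth=16
  + 229.192.36.112/28 (H5) depth=28

== LOOKUPS ==
["H5","H0","no-route","H0","H5","H3","H0","H0","H4","H1","H1","H4","H0","H0","H5","H3"]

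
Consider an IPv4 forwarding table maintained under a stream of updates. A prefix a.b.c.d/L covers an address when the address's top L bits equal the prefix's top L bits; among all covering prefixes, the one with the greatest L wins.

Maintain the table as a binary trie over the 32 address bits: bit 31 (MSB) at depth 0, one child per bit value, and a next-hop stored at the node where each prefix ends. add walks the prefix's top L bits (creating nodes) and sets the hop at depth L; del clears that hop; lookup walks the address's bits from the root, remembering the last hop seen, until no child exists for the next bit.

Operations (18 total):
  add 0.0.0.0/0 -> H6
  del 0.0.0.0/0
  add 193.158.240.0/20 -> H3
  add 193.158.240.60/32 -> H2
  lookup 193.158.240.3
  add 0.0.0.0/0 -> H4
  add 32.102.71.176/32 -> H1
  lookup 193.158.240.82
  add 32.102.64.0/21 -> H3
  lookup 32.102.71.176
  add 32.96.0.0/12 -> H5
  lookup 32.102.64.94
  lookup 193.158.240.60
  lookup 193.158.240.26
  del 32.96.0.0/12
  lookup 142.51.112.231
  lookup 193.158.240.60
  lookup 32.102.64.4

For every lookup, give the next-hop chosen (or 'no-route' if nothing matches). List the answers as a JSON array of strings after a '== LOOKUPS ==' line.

Apply in order:
  + 0.0.0.0/0 (H6) depth=0
  - 0.0.0.0/0 clear@0
  + 193.158.240.0/20 (H3) depth=20
  + 193.158.240.60/32 (H2) depth=32
  ? 193.158.240.3  path d0:-→d1:-→d2:-→d3:-→d4:-→d5:-→d6:-→d7:-→d8:-→d9:-→d10:-→d11:-→d12:-→d13:-→d14:-→d15:-→d16:-→d17:-→d18:-→d19:-→d20:H3→d21:-→d22:-→d23:-→d24:-→d25:-→d26:-  best=H3
  + 0.0.0.0/0 (H4) depth=0
  + 32.102.71.176/32 (H1) depth=32
  ? 193.158.240.82  path d0:H4→d1:-→d2:-→d3:-→d4:-→d5:-→d6:-→d7:-→d8:-→d9:-→d10:-→d11:-→d12:-→d13:-→d14:-→d15:-→d16:-→d17:-→d18:-→d19:-→d20:H3→d21:-→d22:-→d23:-→d24:-→d25:-  best=H3
  + 32.102.64.0/21 (H3) depth=21
  ? 32.102.71.176  path d0:H4→d1:-→d2:-→d3:-→d4:-→d5:-→d6:-→d7:-→d8:-→d9:-→d10:-→d11:-→d12:-→d13:-→d14:-→d15:-→d16:-→d17:-→d18:-→d19:-→d20:-→d21:H3→d22:-→d23:-→d24:-→d25:-→d26:-→d27:-→d28:-→d29:-→d30:-→d31:-→d32:H1  best=H1
  + 32.96.0.0/12 (H5) depth=12
  ? 32.102.64.94  path d0:H4→d1:-→d2:-→d3:-→d4:-→d5:-→d6:-→d7:-→d8:-→d9:-→d10:-→d11:-→d12:H5→d13:-→d14:-→d15:-→d16:-→d17:-→d18:-→d19:-→d20:-→d21:H3  best=H3
  ? 193.158.240.60  path d0:H4→d1:-→d2:-→d3:-→d4:-→d5:-→d6:-→d7:-→d8:-→d9:-→d10:-→d11:-→d12:-→d13:-→d14:-→d15:-→d16:-→d17:-→d18:-→d19:-→d20:H3→d21:-→d22:-→d23:-→d24:-→d25:-→d26:-→d27:-→d28:-→d29:-→d30:-→d31:-→d32:H2  best=H2
  ? 193.158.240.26  path d0:H4→d1:-→d2:-→d3:-→d4:-→d5:-→d6:-→d7:-→d8:-→d9:-→d10:-→d11:-→d12:-→d13:-→d14:-→d15:-→d16:-→d17:-→d18:-→d19:-→d20:H3→d21:-→d22:-→d23:-→d24:-→d25:-→d26:-  best=H3
  - 32.96.0.0/12 clear@12
  ? 142.51.112.231  path d0:H4→d1:-  best=H4
  ? 193.158.240.60  path d0:H4→d1:-→d2:-→d3:-→d4:-→d5:-→d6:-→d7:-→d8:-→d9:-→d10:-→d11:-→d12:-→d13:-→d14:-→d15:-→d16:-→d17:-→d18:-→d19:-→d20:H3→d21:-→d22:-→d23:-→d24:-→d25:-→d26:-→d27:-→d28:-→d29:-→d30:-→d31:-→d32:H2  best=H2
  ? 32.102.64.4  path d0:H4→d1:-→d2:-→d3:-→d4:-→d5:-→d6:-→d7:-→d8:-→d9:-→d10:-→d11:-→d12:-→d13:-→d14:-→d15:-→d16:-→d17:-→d18:-→d19:-→d20:-→d21:H3  best=H3

== LOOKUPS ==
["H3","H3","H1","H3","H2","H3","H4","H2","H3"]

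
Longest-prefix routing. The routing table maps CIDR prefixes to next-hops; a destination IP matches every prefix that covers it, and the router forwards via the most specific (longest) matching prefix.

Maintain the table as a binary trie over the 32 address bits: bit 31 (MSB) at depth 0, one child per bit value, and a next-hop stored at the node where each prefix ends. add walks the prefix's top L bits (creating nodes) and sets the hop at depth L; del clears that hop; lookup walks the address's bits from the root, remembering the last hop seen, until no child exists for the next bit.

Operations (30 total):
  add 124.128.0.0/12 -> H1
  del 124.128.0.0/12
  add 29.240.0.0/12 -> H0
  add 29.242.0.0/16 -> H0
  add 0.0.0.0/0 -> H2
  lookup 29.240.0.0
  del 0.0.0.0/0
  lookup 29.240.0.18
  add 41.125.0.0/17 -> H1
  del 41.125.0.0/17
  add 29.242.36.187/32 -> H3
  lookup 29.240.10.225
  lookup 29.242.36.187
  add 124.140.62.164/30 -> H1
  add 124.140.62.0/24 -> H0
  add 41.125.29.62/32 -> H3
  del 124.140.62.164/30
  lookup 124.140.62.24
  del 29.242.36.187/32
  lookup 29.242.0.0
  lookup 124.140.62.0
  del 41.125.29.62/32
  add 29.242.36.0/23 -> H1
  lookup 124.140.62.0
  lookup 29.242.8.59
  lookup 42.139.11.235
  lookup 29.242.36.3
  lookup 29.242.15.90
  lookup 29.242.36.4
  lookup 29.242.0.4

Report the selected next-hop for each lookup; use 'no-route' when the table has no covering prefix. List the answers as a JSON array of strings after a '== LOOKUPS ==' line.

Apply in order:
  + 124.128.0.0/12 (H1) depth=12
  - 124.128.0.0/12 clear@12
  + 29.240.0.0/12 (H0) depth=12
  + 29.242.0.0/16 (H0) depth=16
  + 0.0.0.0/0 (H2) depth=0
  Q 29.240.0.0: descend 00011101111100 ; hops seen [H2,H0] ; pick H0
  - 0.0.0.0/0 clear@0
  Q 29.240.0.18: descend 00011101111100 ; hops seen [H0] ; pick H0
  + 41.125.0.0/17 (H1) depth=17
  - 41.125.0.0/17 clear@17
  + 29.242.36.187/32 (H3) depth=32
  Q 29.240.10.225: descend 00011101111100 ; hops seen [H0] ; pick H0
  Q 29.242.36.187: descend 00011101111100100010010010111011 ; hops seen [H0,H0,H3] ; pick H3
  + 124.140.62.164/30 (H1) depth=30
  + 124.140.62.0/24 (H0) depth=24
  + 41.125.29.62/32 (H3) depth=32
  - 124.140.62.164/30 clear@30
  Q 124.140.62.24: descend 011111001000110000111110 ; hops seen [H0] ; pick H0
  - 29.242.36.187/32 clear@32
  Q 29.242.0.0: descend 000111011111001000 ; hops seen [H0,H0] ; pick H0
  Q 124.140.62.0: descend 011111001000110000111110 ; hops seen [H0] ; pick H0
  - 41.125.29.62/32 clear@32
  + 29.242.36.0/23 (H1) depth=23
  Q 124.140.62.0: descend 011111001000110000111110 ; hops seen [H0] ; pick H0
  Q 29.242.8.59: descend 000111011111001000 ; hops seen [H0,H0] ; pick H0
  Q 42.139.11.235: descend 001010 ; hops seen [∅] ; pick no-route
  Q 29.242.36.3: descend 000111011111001000100100 ; hops seen [H0,H0,H1] ; pick H1
  Q 29.242.15.90: descend 000111011111001000 ; hops seen [H0,H0] ; pick H0
  Q 29.242.36.4: descend 000111011111001000100100 ; hops seen [H0,H0,H1] ; pick H1
  Q 29.242.0.4: descend 000111011111001000 ; hops seen [H0,H0] ; pick H0

== LOOKUPS ==
["H0","H0","H0","H3","H0","H0","H0","H0","H0","no-route","H1","H0","H1","H0"]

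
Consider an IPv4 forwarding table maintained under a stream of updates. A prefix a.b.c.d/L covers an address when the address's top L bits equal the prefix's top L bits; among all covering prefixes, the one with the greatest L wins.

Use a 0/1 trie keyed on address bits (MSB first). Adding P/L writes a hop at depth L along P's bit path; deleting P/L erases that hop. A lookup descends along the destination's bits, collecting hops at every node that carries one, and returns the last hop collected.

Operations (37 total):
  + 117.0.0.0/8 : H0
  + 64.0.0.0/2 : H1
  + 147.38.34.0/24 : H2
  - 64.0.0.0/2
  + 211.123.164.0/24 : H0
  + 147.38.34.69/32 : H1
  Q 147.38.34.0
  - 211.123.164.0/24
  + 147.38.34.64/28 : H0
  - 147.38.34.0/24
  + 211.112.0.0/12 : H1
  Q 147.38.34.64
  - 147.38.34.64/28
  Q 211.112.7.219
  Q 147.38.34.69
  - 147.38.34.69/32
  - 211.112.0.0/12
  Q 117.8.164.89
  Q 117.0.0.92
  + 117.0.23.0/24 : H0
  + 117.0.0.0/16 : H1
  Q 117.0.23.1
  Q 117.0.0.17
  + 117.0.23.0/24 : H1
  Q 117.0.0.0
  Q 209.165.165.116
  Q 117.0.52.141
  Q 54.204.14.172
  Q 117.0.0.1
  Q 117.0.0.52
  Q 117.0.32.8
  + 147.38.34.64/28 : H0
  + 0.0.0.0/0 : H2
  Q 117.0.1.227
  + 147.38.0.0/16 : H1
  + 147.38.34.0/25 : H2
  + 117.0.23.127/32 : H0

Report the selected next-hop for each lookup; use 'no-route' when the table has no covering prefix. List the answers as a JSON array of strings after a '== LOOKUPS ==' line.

Trace:
  add 117.0.0.0/8 -> H0 at depth 8
  add 64.0.0.0/2 -> H1 at depth 2
  add 147.38.34.0/24 -> H2 at depth 24
  del 64.0.0.0/2 (clear depth 2)
  add 211.123.164.0/24 -> H0 at depth 24
  add 147.38.34.69/32 -> H1 at depth 32
  Q 147.38.34.0: descend 1001001100100110001000100 ; hops seen [H2] ; pick H2
  del 211.123.164.0/24 (clear depth 24)
  add 147.38.34.64/28 -> H0 at depth 28
  del 147.38.34.0/24 (clear depth 24)
  add 211.112.0.0/12 -> H1 at depth 12
  Q 147.38.34.64: descend 10010011001001100010001001000 ; hops seen [H0] ; pick H0
  del 147.38.34.64/28 (clear depth 28)
  Q 211.112.7.219: descend 110100110111 ; hops seen [H1] ; pick H1
  Q 147.38.34.69: descend 10010011001001100010001001000101 ; hops seen [H1] ; pick H1
  del 147.38.34.69/32 (clear depth 32)
  del 211.112.0.0/12 (clear depth 12)
  Q 117.8.164.89: descend 01110101 ; hops seen [H0] ; pick H0
  Q 117.0.0.92: descend 01110101 ; hops seen [H0] ; pick H0
  add 117.0.23.0/24 -> H0 at depth 24
  add 117.0.0.0/16 -> H1 at depth 16
  Q 117.0.23.1: descend 011101010000000000010111 ; hops seen [H0,H1,H0] ; pick H0
  Q 117.0.0.17: descend 0111010100000000000 ; hops seen [H0,H1] ; pick H1
  add 117.0.23.0/24 -> H1 at depth 24
  Q 117.0.0.0: descend 0111010100000000000 ; hops seen [H0,H1] ; pick H1
  Q 209.165.165.116: descend 110100 ; hops seen [∅] ; pick no-route
  Q 117.0.52.141: descend 011101010000000000 ; hops seen [H0,H1] ; pick H1
  Q 54.204.14.172: descend 0 ; hops seen [∅] ; pick no-route
  Q 117.0.0.1: descend 0111010100000000000 ; hops seen [H0,H1] ; pick H1
  Q 117.0.0.52: descend 0111010100000000000 ; hops seen [H0,H1] ; pick H1
  Q 117.0.32.8: descend 011101010000000000 ; hops seen [H0,H1] ; pick H1
  add 147.38.34.64/28 -> H0 at depth 28
  add 0.0.0.0/0 -> H2 at depth 0
  Q 117.0.1.227: descend 0111010100000000000 ; hops seen [H2,H0,H1] ; pick H1
  add 147.38.0.0/16 -> H1 at depth 16
  add 147.38.34.0/25 -> H2 at depth 25
  add 117.0.23.127/32 -> H0 at depth 32

== LOOKUPS ==
["H2","H0","H1","H1","H0","H0","H0","H1","H1","no-route","H1","no-route","H1","H1","H1","H1"]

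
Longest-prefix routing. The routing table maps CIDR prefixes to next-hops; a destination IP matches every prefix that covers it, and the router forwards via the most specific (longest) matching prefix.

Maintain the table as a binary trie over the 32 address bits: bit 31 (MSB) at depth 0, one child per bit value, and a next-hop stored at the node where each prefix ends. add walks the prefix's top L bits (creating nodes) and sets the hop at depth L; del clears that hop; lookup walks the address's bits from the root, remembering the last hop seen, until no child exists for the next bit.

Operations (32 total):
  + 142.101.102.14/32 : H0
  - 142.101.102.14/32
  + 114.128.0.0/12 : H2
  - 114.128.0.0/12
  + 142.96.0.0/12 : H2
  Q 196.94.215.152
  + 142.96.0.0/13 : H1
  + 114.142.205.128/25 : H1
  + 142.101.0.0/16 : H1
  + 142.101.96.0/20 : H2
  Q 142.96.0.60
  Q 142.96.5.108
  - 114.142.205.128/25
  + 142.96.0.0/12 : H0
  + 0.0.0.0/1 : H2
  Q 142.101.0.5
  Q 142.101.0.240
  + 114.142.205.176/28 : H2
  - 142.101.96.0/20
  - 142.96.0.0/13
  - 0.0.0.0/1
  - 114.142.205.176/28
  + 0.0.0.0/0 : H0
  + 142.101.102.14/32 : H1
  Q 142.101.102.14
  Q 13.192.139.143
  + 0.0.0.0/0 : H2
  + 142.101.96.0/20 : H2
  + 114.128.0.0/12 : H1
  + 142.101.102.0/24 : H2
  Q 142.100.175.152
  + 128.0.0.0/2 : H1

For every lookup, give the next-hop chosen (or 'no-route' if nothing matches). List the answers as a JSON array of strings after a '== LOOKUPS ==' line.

Apply in order:
  add 142.101.102.14/32 -> H0 at depth 32
  - 142.101.102.14/32 clear@32
  add 114.128.0.0/12 -> H2 at depth 12
  - 114.128.0.0/12 clear@12
  add 142.96.0.0/12 -> H2 at depth 12
  lookup 196.94.215.152: bits 1 walk d0:-→d1:- -> no-route
  add 142.96.0.0/13 -> H1 at depth 13
  add 114.142.205.128/25 -> H1 at depth 25
  add 142.101.0.0/16 -> H1 at depth 16
  add 142.101.96.0/20 -> H2 at depth 20
  lookup 142.96.0.60: bits 1000111001100 walk d0:-→d1:-→d2:-→d3:-→d4:-→d5:-→d6:-→d7:-→d8:-→d9:-→d10:-→d11:-→d12:H2→d13:H1 -> H1
  lookup 142.96.5.108: bits 1000111001100 walk d0:-→d1:-→d2:-→d3:-→d4:-→d5:-→d6:-→d7:-→d8:-→d9:-→d10:-→d11:-→d12:H2→d13:H1 -> H1
  - 114.142.205.128/25 clear@25
  add 142.96.0.0/12 -> H0 at depth 12
  add 0.0.0.0/1 -> H2 at depth 1
  lookup 142.101.0.5: bits 10001110011001010 walk d0:-→d1:-→d2:-→d3:-→d4:-→d5:-→d6:-→d7:-→d8:-→d9:-→d10:-→d11:-→d12:H0→d13:H1→d14:-→d15:-→d16:H1→d17:- -> H1
  lookup 142.101.0.240: bits 10001110011001010 walk d0:-→d1:-→d2:-→d3:-→d4:-→d5:-→d6:-→d7:-→d8:-→d9:-→d10:-→d11:-→d12:H0→d13:H1→d14:-→d15:-→d16:H1→d17:- -> H1
  add 114.142.205.176/28 -> H2 at depth 28
  - 142.101.96.0/20 clear@20
  - 142.96.0.0/13 clear@13
  - 0.0.0.0/1 clear@1
  - 114.142.205.176/28 clear@28
  add 0.0.0.0/0 -> H0 at depth 0
  add 142.101.102.14/32 -> H1 at depth 32
  lookup 142.101.102.14: bits 10001110011001010110011000001110 walk d0:H0→d1:-→d2:-→d3:-→d4:-→d5:-→d6:-→d7:-→d8:-→d9:-→d10:-→d11:-→d12:H0→d13:-→d14:-→d15:-→d16:H1→d17:-→d18:-→d19:-→d20:-→d21:-→d22:-→d23:-→d24:-→d25:-→d26:-→d27:-→d28:-→d29:-→d30:-→d31:-→d32:H1 -> H1
  lookup 13.192.139.143: bits 0 walk d0:H0→d1:- -> H0
  add 0.0.0.0/0 -> H2 at depth 0
  add 142.101.96.0/20 -> H2 at depth 20
  add 114.128.0.0/12 -> H1 at depth 12
  add 142.101.102.0/24 -> H2 at depth 24
  lookup 142.100.175.152: bits 100011100110010 walk d0:H2→d1:-→d2:-→d3:-→d4:-→d5:-→d6:-→d7:-→d8:-→d9:-→d10:-→d11:-→d12:H0→d13:-→d14:-→d15:- -> H0
  add 128.0.0.0/2 -> H1 at depth 2

== LOOKUPS ==
["no-route","H1","H1","H1","H1","H1","H0","H0"]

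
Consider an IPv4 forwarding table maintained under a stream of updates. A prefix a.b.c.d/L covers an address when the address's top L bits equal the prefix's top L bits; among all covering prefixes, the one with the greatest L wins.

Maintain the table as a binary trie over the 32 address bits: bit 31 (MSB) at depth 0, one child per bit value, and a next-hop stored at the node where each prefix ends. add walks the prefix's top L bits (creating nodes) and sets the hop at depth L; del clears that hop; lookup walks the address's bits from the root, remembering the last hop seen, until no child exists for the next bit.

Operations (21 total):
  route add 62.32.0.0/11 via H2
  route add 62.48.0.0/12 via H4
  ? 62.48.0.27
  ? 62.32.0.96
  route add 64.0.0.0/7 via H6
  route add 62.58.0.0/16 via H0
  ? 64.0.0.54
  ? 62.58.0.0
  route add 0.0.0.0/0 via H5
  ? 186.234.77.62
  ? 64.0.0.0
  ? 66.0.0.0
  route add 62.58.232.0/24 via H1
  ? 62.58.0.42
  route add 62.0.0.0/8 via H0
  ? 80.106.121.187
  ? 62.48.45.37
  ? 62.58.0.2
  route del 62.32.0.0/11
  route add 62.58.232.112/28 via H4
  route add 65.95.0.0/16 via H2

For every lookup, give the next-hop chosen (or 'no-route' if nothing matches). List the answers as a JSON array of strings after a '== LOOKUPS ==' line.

Apply in order:
  + 62.32.0.0/11 (H2) depth=11
  + 62.48.0.0/12 (H4) depth=12
  lookup 62.48.0.27: bits 001111100011 walk d0:-→d1:-→d2:-→d3:-→d4:-→d5:-→d6:-→d7:-→d8:-→d9:-→d10:-→d11:H2→d12:H4 -> H4
  lookup 62.32.0.96: bits 00111110001 walk d0:-→d1:-→d2:-→d3:-→d4:-→d5:-→d6:-→d7:-→d8:-→d9:-→d10:-→d11:H2 -> H2
  + 64.0.0.0/7 (H6) depth=7
  + 62.58.0.0/16 (H0) depth=16
  lookup 64.0.0.54: bits 0100000 walk d0:-→d1:-→d2:-→d3:-→d4:-→d5:-→d6:-→d7:H6 -> H6
  lookup 62.58.0.0: bits 0011111000111010 walk d0:-→d1:-→d2:-→d3:-→d4:-→d5:-→d6:-→d7:-→d8:-→d9:-→d10:-→d11:H2→d12:H4→d13:-→d14:-→d15:-→d16:H0 -> H0
  + 0.0.0.0/0 (H5) depth=0
  lookup 186.234.77.62: bits ε walk d0:H5 -> H5
  lookup 64.0.0.0: bits 0100000 walk d0:H5→d1:-→d2:-→d3:-→d4:-→d5:-→d6:-→d7:H6 -> H6
  lookup 66.0.0.0: bits 010000 walk d0:H5→d1:-→d2:-→d3:-→d4:-→d5:-→d6:- -> H5
  + 62.58.232.0/24 (H1) depth=24
  lookup 62.58.0.42: bits 0011111000111010 walk d0:H5→d1:-→d2:-→d3:-→d4:-→d5:-→d6:-→d7:-→d8:-→d9:-→d10:-→d11:H2→d12:H4→d13:-→d14:-→d15:-→d16:H0 -> H0
  + 62.0.0.0/8 (H0) depth=8
  lookup 80.106.121.187: bits 010 walk d0:H5→d1:-→d2:-→d3:- -> H5
  lookup 62.48.45.37: bits 001111100011 walk d0:H5→d1:-→d2:-→d3:-→d4:-→d5:-→d6:-→d7:-→d8:H0→d9:-→d10:-→d11:H2→d12:H4 -> H4
  lookup 62.58.0.2: bits 0011111000111010 walk d0:H5→d1:-→d2:-→d3:-→d4:-→d5:-→d6:-→d7:-→d8:H0→d9:-→d10:-→d11:H2→d12:H4→d13:-→d14:-→d15:-→d16:H0 -> H0
  del 62.32.0.0/11 (clear depth 11)
  + 62.58.232.112/28 (H4) depth=28
  + 65.95.0.0/16 (H2) depth=16

== LOOKUPS ==
["H4","H2","H6","H0","H5","H6","H5","H0","H5","H4","H0"]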